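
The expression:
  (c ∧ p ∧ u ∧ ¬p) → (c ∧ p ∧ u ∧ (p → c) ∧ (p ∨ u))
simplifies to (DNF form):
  True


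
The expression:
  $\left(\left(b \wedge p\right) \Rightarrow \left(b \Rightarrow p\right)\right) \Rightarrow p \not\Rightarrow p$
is never true.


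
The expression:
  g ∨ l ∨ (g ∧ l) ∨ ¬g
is always true.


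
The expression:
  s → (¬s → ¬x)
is always true.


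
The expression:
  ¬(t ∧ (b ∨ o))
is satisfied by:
  {o: False, t: False, b: False}
  {b: True, o: False, t: False}
  {o: True, b: False, t: False}
  {b: True, o: True, t: False}
  {t: True, b: False, o: False}


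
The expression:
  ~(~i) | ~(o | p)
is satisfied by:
  {i: True, o: False, p: False}
  {i: True, p: True, o: False}
  {i: True, o: True, p: False}
  {i: True, p: True, o: True}
  {p: False, o: False, i: False}


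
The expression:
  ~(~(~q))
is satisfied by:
  {q: False}


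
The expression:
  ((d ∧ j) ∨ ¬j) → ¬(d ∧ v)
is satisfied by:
  {v: False, d: False}
  {d: True, v: False}
  {v: True, d: False}


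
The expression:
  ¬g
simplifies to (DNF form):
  ¬g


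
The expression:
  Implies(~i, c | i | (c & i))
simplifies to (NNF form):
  c | i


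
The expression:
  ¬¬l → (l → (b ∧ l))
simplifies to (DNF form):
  b ∨ ¬l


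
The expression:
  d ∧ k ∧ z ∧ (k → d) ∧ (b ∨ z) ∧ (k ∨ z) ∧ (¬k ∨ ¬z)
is never true.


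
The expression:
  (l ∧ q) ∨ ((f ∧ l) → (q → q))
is always true.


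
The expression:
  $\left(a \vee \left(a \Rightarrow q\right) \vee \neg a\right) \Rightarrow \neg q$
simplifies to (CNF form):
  $\neg q$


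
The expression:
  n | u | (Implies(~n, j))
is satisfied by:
  {n: True, u: True, j: True}
  {n: True, u: True, j: False}
  {n: True, j: True, u: False}
  {n: True, j: False, u: False}
  {u: True, j: True, n: False}
  {u: True, j: False, n: False}
  {j: True, u: False, n: False}


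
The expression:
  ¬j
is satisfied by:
  {j: False}


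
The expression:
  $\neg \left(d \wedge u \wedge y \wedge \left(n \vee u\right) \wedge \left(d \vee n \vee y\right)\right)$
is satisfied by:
  {u: False, d: False, y: False}
  {y: True, u: False, d: False}
  {d: True, u: False, y: False}
  {y: True, d: True, u: False}
  {u: True, y: False, d: False}
  {y: True, u: True, d: False}
  {d: True, u: True, y: False}


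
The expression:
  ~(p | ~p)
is never true.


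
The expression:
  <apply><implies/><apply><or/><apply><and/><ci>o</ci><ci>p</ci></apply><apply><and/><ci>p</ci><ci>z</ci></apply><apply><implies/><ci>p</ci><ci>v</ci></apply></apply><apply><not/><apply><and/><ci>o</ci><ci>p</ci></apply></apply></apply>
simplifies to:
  <apply><or/><apply><not/><ci>o</ci></apply><apply><not/><ci>p</ci></apply></apply>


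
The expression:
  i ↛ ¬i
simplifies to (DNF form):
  i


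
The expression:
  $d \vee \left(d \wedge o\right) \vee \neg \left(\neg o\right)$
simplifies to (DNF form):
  $d \vee o$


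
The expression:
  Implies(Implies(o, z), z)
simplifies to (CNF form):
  o | z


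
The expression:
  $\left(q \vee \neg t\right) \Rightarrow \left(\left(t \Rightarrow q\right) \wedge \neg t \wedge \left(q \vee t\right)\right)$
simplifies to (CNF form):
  $\left(q \vee t\right) \wedge \left(q \vee \neg q\right) \wedge \left(t \vee \neg t\right) \wedge \left(\neg q \vee \neg t\right)$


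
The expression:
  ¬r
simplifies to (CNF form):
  ¬r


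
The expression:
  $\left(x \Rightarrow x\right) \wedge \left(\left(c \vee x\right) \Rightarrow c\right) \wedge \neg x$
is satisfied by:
  {x: False}


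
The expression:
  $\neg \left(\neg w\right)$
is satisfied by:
  {w: True}


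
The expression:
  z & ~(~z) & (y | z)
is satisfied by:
  {z: True}


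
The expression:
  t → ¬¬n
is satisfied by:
  {n: True, t: False}
  {t: False, n: False}
  {t: True, n: True}


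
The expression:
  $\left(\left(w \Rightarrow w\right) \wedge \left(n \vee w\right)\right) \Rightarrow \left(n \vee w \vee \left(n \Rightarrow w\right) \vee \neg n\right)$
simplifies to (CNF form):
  $\text{True}$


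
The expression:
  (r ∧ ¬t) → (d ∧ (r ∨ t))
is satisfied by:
  {d: True, t: True, r: False}
  {d: True, t: False, r: False}
  {t: True, d: False, r: False}
  {d: False, t: False, r: False}
  {r: True, d: True, t: True}
  {r: True, d: True, t: False}
  {r: True, t: True, d: False}


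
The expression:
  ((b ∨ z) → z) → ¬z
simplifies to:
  ¬z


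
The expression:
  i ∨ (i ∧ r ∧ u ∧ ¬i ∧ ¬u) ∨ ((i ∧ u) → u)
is always true.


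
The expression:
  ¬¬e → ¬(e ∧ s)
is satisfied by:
  {s: False, e: False}
  {e: True, s: False}
  {s: True, e: False}


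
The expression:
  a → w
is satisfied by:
  {w: True, a: False}
  {a: False, w: False}
  {a: True, w: True}


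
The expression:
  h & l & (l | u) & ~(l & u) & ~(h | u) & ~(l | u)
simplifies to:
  False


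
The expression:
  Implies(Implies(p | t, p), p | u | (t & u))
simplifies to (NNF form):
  p | t | u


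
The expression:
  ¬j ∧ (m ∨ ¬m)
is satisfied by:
  {j: False}


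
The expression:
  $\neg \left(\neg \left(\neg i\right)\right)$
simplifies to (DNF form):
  $\neg i$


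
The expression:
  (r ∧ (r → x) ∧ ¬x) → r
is always true.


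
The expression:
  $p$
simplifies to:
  $p$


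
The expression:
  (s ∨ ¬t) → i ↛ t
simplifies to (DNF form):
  (i ∧ ¬t) ∨ (t ∧ ¬s)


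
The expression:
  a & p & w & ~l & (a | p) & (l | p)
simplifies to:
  a & p & w & ~l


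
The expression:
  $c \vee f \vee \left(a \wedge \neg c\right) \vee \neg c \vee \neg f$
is always true.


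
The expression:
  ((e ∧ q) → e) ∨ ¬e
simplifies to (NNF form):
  True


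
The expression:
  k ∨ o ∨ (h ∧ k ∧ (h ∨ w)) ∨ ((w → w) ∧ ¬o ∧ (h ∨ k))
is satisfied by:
  {k: True, o: True, h: True}
  {k: True, o: True, h: False}
  {k: True, h: True, o: False}
  {k: True, h: False, o: False}
  {o: True, h: True, k: False}
  {o: True, h: False, k: False}
  {h: True, o: False, k: False}


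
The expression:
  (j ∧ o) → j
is always true.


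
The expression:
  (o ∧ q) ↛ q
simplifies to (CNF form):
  False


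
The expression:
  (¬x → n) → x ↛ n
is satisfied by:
  {n: False}


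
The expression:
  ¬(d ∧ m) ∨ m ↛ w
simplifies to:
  ¬d ∨ ¬m ∨ ¬w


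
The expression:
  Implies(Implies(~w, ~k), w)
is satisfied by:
  {k: True, w: True}
  {k: True, w: False}
  {w: True, k: False}


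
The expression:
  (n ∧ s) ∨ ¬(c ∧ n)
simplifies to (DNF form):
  s ∨ ¬c ∨ ¬n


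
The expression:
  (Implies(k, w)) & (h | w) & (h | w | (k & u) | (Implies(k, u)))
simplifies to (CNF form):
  (h | w) & (w | ~k)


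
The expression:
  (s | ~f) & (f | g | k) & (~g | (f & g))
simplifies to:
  (f | k) & (f | ~g) & (s | ~f)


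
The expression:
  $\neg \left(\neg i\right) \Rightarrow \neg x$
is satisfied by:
  {x: False, i: False}
  {i: True, x: False}
  {x: True, i: False}


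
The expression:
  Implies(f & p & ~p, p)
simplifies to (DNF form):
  True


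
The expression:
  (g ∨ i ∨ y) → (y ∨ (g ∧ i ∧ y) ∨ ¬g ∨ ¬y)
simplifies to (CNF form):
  True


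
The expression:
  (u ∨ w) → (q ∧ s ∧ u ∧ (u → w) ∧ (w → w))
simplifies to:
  (q ∨ ¬w) ∧ (s ∨ ¬w) ∧ (u ∨ ¬w) ∧ (w ∨ ¬u)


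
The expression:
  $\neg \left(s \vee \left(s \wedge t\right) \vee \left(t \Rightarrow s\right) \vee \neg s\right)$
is never true.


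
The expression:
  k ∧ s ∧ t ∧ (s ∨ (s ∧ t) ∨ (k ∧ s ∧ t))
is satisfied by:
  {t: True, s: True, k: True}


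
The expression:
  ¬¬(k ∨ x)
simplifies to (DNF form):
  k ∨ x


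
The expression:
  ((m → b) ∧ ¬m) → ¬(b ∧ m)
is always true.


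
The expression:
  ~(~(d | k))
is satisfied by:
  {d: True, k: True}
  {d: True, k: False}
  {k: True, d: False}


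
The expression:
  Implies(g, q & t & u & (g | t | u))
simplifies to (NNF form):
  ~g | (q & t & u)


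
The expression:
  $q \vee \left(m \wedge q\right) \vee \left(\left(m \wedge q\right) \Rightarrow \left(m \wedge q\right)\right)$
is always true.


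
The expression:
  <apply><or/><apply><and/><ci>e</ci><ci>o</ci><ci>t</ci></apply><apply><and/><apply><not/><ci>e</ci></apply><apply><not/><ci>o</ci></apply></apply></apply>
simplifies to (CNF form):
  <apply><and/><apply><or/><ci>e</ci><apply><not/><ci>o</ci></apply></apply><apply><or/><ci>o</ci><apply><not/><ci>e</ci></apply></apply><apply><or/><ci>t</ci><apply><not/><ci>o</ci></apply></apply></apply>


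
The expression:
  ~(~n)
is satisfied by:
  {n: True}


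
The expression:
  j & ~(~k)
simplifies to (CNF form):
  j & k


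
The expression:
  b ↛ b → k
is always true.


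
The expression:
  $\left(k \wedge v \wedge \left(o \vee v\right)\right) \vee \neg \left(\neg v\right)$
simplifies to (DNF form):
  $v$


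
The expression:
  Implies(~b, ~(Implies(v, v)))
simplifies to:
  b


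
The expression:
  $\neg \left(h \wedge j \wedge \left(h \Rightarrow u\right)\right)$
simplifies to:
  $\neg h \vee \neg j \vee \neg u$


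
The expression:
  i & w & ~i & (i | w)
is never true.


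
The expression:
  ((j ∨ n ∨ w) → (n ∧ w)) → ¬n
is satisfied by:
  {w: False, n: False}
  {n: True, w: False}
  {w: True, n: False}


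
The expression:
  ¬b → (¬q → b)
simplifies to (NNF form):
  b ∨ q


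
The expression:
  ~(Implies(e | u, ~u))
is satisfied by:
  {u: True}


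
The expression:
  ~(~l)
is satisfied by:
  {l: True}


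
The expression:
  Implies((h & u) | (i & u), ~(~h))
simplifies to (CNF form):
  h | ~i | ~u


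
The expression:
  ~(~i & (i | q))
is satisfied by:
  {i: True, q: False}
  {q: False, i: False}
  {q: True, i: True}


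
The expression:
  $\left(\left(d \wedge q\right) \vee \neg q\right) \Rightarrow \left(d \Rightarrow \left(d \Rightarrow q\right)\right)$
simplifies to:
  $q \vee \neg d$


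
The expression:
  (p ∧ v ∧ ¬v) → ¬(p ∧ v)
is always true.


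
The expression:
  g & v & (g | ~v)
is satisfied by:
  {g: True, v: True}


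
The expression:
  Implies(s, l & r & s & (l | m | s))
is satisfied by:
  {r: True, l: True, s: False}
  {r: True, l: False, s: False}
  {l: True, r: False, s: False}
  {r: False, l: False, s: False}
  {r: True, s: True, l: True}


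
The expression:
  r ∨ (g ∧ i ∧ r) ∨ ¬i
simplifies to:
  r ∨ ¬i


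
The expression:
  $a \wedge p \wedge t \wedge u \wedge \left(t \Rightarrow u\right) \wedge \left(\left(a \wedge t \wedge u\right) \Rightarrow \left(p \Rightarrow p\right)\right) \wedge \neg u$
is never true.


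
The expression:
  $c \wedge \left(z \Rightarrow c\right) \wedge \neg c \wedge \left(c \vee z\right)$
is never true.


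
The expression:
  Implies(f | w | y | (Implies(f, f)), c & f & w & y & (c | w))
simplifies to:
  c & f & w & y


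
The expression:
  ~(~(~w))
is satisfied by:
  {w: False}


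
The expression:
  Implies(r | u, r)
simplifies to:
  r | ~u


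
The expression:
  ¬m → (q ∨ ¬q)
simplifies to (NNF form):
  True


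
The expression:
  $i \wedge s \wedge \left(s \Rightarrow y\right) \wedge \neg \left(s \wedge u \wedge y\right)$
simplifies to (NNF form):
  $i \wedge s \wedge y \wedge \neg u$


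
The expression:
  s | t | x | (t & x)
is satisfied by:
  {x: True, t: True, s: True}
  {x: True, t: True, s: False}
  {x: True, s: True, t: False}
  {x: True, s: False, t: False}
  {t: True, s: True, x: False}
  {t: True, s: False, x: False}
  {s: True, t: False, x: False}


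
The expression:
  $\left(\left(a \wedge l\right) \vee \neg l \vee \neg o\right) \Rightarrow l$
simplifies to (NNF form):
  $l$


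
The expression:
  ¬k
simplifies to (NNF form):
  ¬k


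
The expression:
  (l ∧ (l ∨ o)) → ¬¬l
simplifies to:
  True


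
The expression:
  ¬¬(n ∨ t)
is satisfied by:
  {n: True, t: True}
  {n: True, t: False}
  {t: True, n: False}


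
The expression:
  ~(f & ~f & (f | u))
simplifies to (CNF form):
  True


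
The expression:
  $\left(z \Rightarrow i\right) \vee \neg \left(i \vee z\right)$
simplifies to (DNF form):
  $i \vee \neg z$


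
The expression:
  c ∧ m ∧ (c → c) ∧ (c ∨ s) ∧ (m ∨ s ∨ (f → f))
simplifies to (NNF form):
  c ∧ m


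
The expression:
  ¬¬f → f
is always true.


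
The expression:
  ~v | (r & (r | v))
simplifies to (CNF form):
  r | ~v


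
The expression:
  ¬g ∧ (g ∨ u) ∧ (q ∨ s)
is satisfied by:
  {q: True, s: True, u: True, g: False}
  {q: True, u: True, g: False, s: False}
  {s: True, u: True, g: False, q: False}


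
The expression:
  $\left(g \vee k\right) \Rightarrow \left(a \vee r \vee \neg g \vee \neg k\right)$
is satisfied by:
  {r: True, a: True, g: False, k: False}
  {r: True, g: False, k: False, a: False}
  {a: True, g: False, k: False, r: False}
  {a: False, g: False, k: False, r: False}
  {r: True, k: True, a: True, g: False}
  {r: True, k: True, a: False, g: False}
  {k: True, a: True, r: False, g: False}
  {k: True, r: False, g: False, a: False}
  {a: True, r: True, g: True, k: False}
  {r: True, g: True, a: False, k: False}
  {a: True, g: True, r: False, k: False}
  {g: True, r: False, k: False, a: False}
  {r: True, k: True, g: True, a: True}
  {r: True, k: True, g: True, a: False}
  {k: True, g: True, a: True, r: False}


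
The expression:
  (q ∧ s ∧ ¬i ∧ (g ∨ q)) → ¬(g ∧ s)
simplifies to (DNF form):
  i ∨ ¬g ∨ ¬q ∨ ¬s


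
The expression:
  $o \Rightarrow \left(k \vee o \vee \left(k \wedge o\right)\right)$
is always true.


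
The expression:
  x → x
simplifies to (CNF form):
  True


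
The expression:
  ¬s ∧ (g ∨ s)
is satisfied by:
  {g: True, s: False}


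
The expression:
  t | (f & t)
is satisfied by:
  {t: True}


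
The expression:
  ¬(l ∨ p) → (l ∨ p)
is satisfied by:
  {l: True, p: True}
  {l: True, p: False}
  {p: True, l: False}


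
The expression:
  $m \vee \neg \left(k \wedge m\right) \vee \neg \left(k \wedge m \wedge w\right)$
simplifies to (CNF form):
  $\text{True}$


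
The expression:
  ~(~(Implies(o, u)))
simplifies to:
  u | ~o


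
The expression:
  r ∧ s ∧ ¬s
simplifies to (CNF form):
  False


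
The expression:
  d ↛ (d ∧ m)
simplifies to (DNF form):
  d ∧ ¬m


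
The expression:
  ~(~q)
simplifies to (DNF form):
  q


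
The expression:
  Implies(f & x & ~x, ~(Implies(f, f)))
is always true.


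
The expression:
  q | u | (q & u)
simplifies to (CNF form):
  q | u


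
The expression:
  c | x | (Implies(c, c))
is always true.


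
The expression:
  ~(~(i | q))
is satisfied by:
  {i: True, q: True}
  {i: True, q: False}
  {q: True, i: False}


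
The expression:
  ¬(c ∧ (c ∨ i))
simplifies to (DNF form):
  ¬c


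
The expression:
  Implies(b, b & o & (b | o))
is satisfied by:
  {o: True, b: False}
  {b: False, o: False}
  {b: True, o: True}


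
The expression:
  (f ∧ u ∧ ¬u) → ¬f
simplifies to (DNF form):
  True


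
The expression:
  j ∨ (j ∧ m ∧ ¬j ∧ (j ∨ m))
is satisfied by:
  {j: True}


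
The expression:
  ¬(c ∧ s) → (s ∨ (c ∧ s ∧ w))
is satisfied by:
  {s: True}


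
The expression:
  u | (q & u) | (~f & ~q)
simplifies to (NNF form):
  u | (~f & ~q)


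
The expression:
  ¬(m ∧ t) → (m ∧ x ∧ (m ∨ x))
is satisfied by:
  {x: True, t: True, m: True}
  {x: True, m: True, t: False}
  {t: True, m: True, x: False}


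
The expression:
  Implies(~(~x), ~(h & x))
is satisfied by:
  {h: False, x: False}
  {x: True, h: False}
  {h: True, x: False}


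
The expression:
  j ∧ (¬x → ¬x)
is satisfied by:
  {j: True}


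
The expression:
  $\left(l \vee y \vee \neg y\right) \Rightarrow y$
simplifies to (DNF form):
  $y$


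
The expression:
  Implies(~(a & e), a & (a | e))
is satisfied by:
  {a: True}


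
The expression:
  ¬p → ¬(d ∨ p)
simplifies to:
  p ∨ ¬d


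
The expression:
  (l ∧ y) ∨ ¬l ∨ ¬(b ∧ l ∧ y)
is always true.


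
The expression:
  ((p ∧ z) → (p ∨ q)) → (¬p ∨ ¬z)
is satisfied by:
  {p: False, z: False}
  {z: True, p: False}
  {p: True, z: False}


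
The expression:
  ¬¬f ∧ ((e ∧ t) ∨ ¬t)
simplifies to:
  f ∧ (e ∨ ¬t)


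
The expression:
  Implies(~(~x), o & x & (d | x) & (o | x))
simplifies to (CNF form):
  o | ~x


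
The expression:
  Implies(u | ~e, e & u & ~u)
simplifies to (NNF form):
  e & ~u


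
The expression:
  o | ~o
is always true.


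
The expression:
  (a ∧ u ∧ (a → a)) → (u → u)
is always true.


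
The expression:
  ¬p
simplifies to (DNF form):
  ¬p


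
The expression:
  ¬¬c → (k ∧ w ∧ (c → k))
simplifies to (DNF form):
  (k ∧ w) ∨ ¬c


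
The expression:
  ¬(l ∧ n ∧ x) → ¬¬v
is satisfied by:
  {n: True, v: True, l: True, x: True}
  {n: True, v: True, l: True, x: False}
  {n: True, v: True, x: True, l: False}
  {n: True, v: True, x: False, l: False}
  {v: True, l: True, x: True, n: False}
  {v: True, l: True, x: False, n: False}
  {v: True, l: False, x: True, n: False}
  {v: True, l: False, x: False, n: False}
  {n: True, l: True, x: True, v: False}


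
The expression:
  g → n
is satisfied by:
  {n: True, g: False}
  {g: False, n: False}
  {g: True, n: True}


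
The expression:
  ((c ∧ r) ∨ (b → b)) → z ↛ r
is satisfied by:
  {z: True, r: False}


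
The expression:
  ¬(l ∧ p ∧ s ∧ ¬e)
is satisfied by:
  {e: True, l: False, p: False, s: False}
  {s: False, l: False, e: False, p: False}
  {s: True, e: True, l: False, p: False}
  {s: True, l: False, e: False, p: False}
  {p: True, e: True, s: False, l: False}
  {p: True, s: False, l: False, e: False}
  {p: True, s: True, e: True, l: False}
  {p: True, s: True, l: False, e: False}
  {e: True, l: True, p: False, s: False}
  {l: True, p: False, e: False, s: False}
  {s: True, l: True, e: True, p: False}
  {s: True, l: True, p: False, e: False}
  {e: True, l: True, p: True, s: False}
  {l: True, p: True, s: False, e: False}
  {s: True, l: True, p: True, e: True}


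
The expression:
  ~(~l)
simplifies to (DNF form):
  l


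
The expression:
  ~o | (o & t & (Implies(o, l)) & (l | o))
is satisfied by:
  {t: True, l: True, o: False}
  {t: True, l: False, o: False}
  {l: True, t: False, o: False}
  {t: False, l: False, o: False}
  {t: True, o: True, l: True}


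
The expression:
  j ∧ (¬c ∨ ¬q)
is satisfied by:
  {j: True, c: False, q: False}
  {j: True, q: True, c: False}
  {j: True, c: True, q: False}


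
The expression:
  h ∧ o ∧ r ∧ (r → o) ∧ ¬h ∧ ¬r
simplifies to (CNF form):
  False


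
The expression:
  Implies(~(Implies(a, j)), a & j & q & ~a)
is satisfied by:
  {j: True, a: False}
  {a: False, j: False}
  {a: True, j: True}


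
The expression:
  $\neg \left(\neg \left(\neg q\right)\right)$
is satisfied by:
  {q: False}


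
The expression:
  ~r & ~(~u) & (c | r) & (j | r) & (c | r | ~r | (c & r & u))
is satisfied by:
  {c: True, j: True, u: True, r: False}


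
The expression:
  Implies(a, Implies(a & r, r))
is always true.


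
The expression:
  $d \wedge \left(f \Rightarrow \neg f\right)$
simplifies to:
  $d \wedge \neg f$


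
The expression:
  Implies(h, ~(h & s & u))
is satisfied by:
  {s: False, u: False, h: False}
  {h: True, s: False, u: False}
  {u: True, s: False, h: False}
  {h: True, u: True, s: False}
  {s: True, h: False, u: False}
  {h: True, s: True, u: False}
  {u: True, s: True, h: False}


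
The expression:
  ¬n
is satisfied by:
  {n: False}


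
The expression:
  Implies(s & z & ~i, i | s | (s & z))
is always true.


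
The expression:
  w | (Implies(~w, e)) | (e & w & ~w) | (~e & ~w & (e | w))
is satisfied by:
  {e: True, w: True}
  {e: True, w: False}
  {w: True, e: False}


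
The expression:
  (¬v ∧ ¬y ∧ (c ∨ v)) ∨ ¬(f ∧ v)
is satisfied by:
  {v: False, f: False}
  {f: True, v: False}
  {v: True, f: False}


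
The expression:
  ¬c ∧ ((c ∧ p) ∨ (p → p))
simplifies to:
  ¬c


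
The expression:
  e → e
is always true.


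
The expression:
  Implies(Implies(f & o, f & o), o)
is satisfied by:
  {o: True}


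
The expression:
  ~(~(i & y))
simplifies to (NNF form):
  i & y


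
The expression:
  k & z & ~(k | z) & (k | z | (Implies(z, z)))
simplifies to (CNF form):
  False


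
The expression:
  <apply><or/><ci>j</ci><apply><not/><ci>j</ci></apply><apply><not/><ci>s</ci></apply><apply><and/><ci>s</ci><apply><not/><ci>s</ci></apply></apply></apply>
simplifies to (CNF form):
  <true/>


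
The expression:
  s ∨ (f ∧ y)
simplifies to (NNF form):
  s ∨ (f ∧ y)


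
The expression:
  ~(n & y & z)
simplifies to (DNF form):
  ~n | ~y | ~z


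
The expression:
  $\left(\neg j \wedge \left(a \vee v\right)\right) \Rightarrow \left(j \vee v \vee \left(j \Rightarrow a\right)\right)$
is always true.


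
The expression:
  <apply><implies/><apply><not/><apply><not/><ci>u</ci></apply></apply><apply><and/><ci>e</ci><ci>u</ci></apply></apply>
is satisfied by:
  {e: True, u: False}
  {u: False, e: False}
  {u: True, e: True}


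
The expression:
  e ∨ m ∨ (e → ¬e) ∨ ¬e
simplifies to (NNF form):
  True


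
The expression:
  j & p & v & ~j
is never true.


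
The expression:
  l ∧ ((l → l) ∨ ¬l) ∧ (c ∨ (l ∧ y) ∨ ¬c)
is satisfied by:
  {l: True}


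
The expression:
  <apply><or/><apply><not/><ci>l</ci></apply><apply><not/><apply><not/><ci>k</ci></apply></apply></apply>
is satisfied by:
  {k: True, l: False}
  {l: False, k: False}
  {l: True, k: True}


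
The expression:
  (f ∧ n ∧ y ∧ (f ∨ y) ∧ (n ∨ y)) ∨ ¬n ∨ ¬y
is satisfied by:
  {f: True, y: False, n: False}
  {f: False, y: False, n: False}
  {n: True, f: True, y: False}
  {n: True, f: False, y: False}
  {y: True, f: True, n: False}
  {y: True, f: False, n: False}
  {y: True, n: True, f: True}


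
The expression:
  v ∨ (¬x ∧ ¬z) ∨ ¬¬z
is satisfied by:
  {z: True, v: True, x: False}
  {z: True, v: False, x: False}
  {v: True, z: False, x: False}
  {z: False, v: False, x: False}
  {x: True, z: True, v: True}
  {x: True, z: True, v: False}
  {x: True, v: True, z: False}


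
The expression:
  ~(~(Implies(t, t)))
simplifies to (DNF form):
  True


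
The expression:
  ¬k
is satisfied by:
  {k: False}


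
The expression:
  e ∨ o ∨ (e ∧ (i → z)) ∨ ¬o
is always true.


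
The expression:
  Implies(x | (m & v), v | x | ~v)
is always true.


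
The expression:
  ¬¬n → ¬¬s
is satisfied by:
  {s: True, n: False}
  {n: False, s: False}
  {n: True, s: True}


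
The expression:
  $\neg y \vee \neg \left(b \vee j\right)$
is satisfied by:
  {j: False, y: False, b: False}
  {b: True, j: False, y: False}
  {j: True, b: False, y: False}
  {b: True, j: True, y: False}
  {y: True, b: False, j: False}


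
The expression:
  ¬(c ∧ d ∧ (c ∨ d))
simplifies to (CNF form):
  ¬c ∨ ¬d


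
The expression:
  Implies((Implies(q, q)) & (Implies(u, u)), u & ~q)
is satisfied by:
  {u: True, q: False}


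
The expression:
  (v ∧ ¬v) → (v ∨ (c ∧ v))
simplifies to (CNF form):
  True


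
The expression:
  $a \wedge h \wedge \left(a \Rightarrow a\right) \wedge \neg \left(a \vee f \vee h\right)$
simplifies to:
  $\text{False}$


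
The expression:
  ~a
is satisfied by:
  {a: False}


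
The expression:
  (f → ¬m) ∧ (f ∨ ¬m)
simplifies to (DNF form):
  ¬m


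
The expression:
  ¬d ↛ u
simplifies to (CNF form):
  u ∨ ¬d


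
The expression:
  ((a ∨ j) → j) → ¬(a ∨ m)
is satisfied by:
  {m: False, a: False, j: False}
  {j: True, m: False, a: False}
  {a: True, m: False, j: False}
  {a: True, m: True, j: False}


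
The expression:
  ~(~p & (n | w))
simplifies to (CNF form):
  (p | ~n) & (p | ~w)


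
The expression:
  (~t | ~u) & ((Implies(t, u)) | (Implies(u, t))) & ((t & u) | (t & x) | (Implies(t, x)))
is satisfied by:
  {x: True, t: False, u: False}
  {x: False, t: False, u: False}
  {u: True, x: True, t: False}
  {u: True, x: False, t: False}
  {t: True, x: True, u: False}


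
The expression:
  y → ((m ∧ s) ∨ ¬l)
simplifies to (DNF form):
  (m ∧ s) ∨ ¬l ∨ ¬y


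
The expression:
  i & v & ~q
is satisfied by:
  {i: True, v: True, q: False}


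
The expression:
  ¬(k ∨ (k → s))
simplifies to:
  False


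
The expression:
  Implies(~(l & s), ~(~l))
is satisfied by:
  {l: True}


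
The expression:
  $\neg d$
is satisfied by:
  {d: False}


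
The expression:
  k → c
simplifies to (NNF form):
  c ∨ ¬k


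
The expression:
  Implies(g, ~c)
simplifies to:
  ~c | ~g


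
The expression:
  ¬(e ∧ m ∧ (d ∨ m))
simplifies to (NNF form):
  ¬e ∨ ¬m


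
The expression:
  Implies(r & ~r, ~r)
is always true.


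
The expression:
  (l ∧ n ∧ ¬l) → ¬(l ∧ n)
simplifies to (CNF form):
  True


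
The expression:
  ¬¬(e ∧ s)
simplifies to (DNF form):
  e ∧ s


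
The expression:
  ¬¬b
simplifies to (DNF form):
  b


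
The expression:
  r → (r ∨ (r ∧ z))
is always true.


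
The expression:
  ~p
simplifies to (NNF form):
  ~p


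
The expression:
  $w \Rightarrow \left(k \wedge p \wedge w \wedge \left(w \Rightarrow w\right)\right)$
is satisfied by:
  {k: True, p: True, w: False}
  {k: True, p: False, w: False}
  {p: True, k: False, w: False}
  {k: False, p: False, w: False}
  {k: True, w: True, p: True}


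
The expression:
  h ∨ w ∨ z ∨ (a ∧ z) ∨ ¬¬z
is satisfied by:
  {h: True, z: True, w: True}
  {h: True, z: True, w: False}
  {h: True, w: True, z: False}
  {h: True, w: False, z: False}
  {z: True, w: True, h: False}
  {z: True, w: False, h: False}
  {w: True, z: False, h: False}


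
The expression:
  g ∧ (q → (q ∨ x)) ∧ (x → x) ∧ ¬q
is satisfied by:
  {g: True, q: False}


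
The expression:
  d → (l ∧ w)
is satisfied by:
  {w: True, l: True, d: False}
  {w: True, l: False, d: False}
  {l: True, w: False, d: False}
  {w: False, l: False, d: False}
  {d: True, w: True, l: True}


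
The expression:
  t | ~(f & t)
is always true.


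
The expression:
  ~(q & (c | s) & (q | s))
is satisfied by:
  {s: False, q: False, c: False}
  {c: True, s: False, q: False}
  {s: True, c: False, q: False}
  {c: True, s: True, q: False}
  {q: True, c: False, s: False}


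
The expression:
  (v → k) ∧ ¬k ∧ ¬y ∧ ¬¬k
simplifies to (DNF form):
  False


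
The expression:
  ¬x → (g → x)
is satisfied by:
  {x: True, g: False}
  {g: False, x: False}
  {g: True, x: True}


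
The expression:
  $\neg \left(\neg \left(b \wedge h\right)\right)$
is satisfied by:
  {h: True, b: True}


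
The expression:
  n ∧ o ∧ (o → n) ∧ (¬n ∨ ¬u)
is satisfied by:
  {o: True, n: True, u: False}


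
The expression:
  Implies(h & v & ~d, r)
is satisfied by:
  {r: True, d: True, h: False, v: False}
  {r: True, h: False, v: False, d: False}
  {d: True, h: False, v: False, r: False}
  {d: False, h: False, v: False, r: False}
  {r: True, v: True, d: True, h: False}
  {r: True, v: True, d: False, h: False}
  {v: True, d: True, r: False, h: False}
  {v: True, r: False, h: False, d: False}
  {d: True, r: True, h: True, v: False}
  {r: True, h: True, d: False, v: False}
  {d: True, h: True, r: False, v: False}
  {h: True, r: False, v: False, d: False}
  {r: True, v: True, h: True, d: True}
  {r: True, v: True, h: True, d: False}
  {v: True, h: True, d: True, r: False}


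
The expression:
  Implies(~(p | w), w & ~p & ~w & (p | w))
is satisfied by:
  {p: True, w: True}
  {p: True, w: False}
  {w: True, p: False}


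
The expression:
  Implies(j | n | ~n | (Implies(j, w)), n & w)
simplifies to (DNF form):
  n & w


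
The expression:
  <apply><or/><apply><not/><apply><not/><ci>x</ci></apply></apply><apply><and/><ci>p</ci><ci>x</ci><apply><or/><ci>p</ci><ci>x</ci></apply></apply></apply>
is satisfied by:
  {x: True}


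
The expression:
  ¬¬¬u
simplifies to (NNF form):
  ¬u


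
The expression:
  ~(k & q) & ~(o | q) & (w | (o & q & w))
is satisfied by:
  {w: True, q: False, o: False}


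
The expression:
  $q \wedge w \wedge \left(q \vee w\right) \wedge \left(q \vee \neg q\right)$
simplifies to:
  $q \wedge w$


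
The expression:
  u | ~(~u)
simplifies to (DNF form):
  u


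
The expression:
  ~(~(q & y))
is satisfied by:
  {y: True, q: True}


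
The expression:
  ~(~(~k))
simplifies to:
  ~k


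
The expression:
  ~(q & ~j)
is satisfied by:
  {j: True, q: False}
  {q: False, j: False}
  {q: True, j: True}


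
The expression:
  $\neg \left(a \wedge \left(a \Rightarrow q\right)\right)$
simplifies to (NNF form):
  $\neg a \vee \neg q$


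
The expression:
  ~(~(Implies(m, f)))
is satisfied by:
  {f: True, m: False}
  {m: False, f: False}
  {m: True, f: True}


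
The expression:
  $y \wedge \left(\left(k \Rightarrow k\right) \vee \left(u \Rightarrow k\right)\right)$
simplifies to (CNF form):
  $y$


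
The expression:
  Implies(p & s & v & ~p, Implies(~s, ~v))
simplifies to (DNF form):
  True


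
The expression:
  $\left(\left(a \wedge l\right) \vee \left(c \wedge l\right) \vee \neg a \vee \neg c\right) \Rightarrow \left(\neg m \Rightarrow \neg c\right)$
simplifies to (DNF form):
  $m \vee \left(a \wedge \neg l\right) \vee \neg c$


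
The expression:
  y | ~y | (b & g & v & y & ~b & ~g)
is always true.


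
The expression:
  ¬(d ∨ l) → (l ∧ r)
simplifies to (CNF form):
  d ∨ l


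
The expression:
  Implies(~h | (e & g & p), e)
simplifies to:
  e | h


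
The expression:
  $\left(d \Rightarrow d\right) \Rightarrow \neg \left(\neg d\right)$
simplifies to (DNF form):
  $d$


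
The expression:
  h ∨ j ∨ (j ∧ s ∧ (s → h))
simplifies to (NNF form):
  h ∨ j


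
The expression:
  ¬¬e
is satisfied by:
  {e: True}


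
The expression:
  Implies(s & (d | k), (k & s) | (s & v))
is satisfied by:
  {k: True, v: True, s: False, d: False}
  {k: True, s: False, v: False, d: False}
  {v: True, k: False, s: False, d: False}
  {k: False, s: False, v: False, d: False}
  {d: True, k: True, v: True, s: False}
  {d: True, k: True, s: False, v: False}
  {d: True, v: True, k: False, s: False}
  {d: True, k: False, s: False, v: False}
  {k: True, s: True, v: True, d: False}
  {k: True, s: True, d: False, v: False}
  {s: True, v: True, d: False, k: False}
  {s: True, d: False, v: False, k: False}
  {k: True, s: True, d: True, v: True}
  {k: True, s: True, d: True, v: False}
  {s: True, d: True, v: True, k: False}


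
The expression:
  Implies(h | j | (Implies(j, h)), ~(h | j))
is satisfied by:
  {h: False, j: False}


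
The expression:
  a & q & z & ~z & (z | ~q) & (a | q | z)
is never true.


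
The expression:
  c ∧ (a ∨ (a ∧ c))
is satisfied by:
  {a: True, c: True}


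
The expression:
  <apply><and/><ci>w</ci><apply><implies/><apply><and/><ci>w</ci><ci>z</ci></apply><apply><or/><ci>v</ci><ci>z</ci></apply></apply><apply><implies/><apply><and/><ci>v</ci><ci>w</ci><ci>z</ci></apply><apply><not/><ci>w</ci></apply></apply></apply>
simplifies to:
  <apply><and/><ci>w</ci><apply><or/><apply><not/><ci>v</ci></apply><apply><not/><ci>z</ci></apply></apply></apply>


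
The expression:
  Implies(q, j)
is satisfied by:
  {j: True, q: False}
  {q: False, j: False}
  {q: True, j: True}


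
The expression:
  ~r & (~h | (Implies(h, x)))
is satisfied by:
  {x: True, r: False, h: False}
  {r: False, h: False, x: False}
  {x: True, h: True, r: False}


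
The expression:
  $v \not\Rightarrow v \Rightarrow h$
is always true.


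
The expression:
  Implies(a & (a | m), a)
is always true.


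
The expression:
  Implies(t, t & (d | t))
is always true.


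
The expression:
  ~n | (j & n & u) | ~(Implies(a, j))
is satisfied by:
  {a: True, u: True, j: False, n: False}
  {a: True, u: False, j: False, n: False}
  {u: True, a: False, j: False, n: False}
  {a: False, u: False, j: False, n: False}
  {a: True, j: True, u: True, n: False}
  {a: True, j: True, u: False, n: False}
  {j: True, u: True, a: False, n: False}
  {j: True, a: False, u: False, n: False}
  {a: True, n: True, u: True, j: False}
  {a: True, n: True, u: False, j: False}
  {a: True, n: True, j: True, u: True}
  {n: True, j: True, u: True, a: False}


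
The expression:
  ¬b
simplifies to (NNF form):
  ¬b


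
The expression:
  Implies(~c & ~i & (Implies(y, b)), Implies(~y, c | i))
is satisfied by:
  {i: True, y: True, c: True}
  {i: True, y: True, c: False}
  {i: True, c: True, y: False}
  {i: True, c: False, y: False}
  {y: True, c: True, i: False}
  {y: True, c: False, i: False}
  {c: True, y: False, i: False}


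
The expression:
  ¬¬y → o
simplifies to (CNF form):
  o ∨ ¬y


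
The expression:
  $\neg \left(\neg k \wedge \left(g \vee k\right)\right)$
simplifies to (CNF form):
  $k \vee \neg g$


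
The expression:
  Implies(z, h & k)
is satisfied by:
  {k: True, h: True, z: False}
  {k: True, h: False, z: False}
  {h: True, k: False, z: False}
  {k: False, h: False, z: False}
  {k: True, z: True, h: True}


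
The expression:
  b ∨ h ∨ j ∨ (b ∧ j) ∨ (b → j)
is always true.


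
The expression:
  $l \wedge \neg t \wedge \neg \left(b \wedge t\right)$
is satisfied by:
  {l: True, t: False}


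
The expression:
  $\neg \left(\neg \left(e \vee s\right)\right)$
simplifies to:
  $e \vee s$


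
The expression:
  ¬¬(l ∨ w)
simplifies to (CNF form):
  l ∨ w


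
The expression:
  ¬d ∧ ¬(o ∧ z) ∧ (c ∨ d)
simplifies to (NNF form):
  c ∧ ¬d ∧ (¬o ∨ ¬z)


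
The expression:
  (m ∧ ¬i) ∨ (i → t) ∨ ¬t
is always true.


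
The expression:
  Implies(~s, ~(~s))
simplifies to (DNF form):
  s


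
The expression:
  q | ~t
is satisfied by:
  {q: True, t: False}
  {t: False, q: False}
  {t: True, q: True}


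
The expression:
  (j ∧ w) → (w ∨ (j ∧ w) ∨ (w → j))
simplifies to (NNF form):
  True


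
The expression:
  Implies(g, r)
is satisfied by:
  {r: True, g: False}
  {g: False, r: False}
  {g: True, r: True}


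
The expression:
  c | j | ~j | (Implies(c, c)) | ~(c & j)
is always true.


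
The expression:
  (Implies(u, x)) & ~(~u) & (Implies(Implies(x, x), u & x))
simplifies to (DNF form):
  u & x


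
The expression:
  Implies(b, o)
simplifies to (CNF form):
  o | ~b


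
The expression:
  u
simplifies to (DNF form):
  u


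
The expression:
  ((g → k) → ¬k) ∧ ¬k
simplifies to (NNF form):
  ¬k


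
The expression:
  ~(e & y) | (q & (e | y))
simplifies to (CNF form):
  q | ~e | ~y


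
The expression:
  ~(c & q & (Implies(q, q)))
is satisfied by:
  {c: False, q: False}
  {q: True, c: False}
  {c: True, q: False}


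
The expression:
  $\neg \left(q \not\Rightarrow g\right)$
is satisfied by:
  {g: True, q: False}
  {q: False, g: False}
  {q: True, g: True}


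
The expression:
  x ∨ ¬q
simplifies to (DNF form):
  x ∨ ¬q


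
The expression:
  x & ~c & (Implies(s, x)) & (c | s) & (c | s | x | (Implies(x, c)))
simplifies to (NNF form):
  s & x & ~c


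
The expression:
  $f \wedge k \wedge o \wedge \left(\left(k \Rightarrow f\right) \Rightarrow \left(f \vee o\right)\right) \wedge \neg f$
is never true.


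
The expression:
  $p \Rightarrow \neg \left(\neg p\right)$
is always true.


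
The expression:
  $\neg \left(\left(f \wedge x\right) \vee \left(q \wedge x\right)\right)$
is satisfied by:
  {q: False, x: False, f: False}
  {f: True, q: False, x: False}
  {q: True, f: False, x: False}
  {f: True, q: True, x: False}
  {x: True, f: False, q: False}


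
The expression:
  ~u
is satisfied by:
  {u: False}


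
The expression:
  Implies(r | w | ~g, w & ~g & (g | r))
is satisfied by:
  {g: True, r: False, w: False}
  {w: True, r: True, g: False}


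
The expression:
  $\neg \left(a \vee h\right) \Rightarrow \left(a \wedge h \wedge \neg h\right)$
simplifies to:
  $a \vee h$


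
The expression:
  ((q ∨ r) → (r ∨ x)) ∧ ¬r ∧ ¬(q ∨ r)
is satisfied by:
  {q: False, r: False}


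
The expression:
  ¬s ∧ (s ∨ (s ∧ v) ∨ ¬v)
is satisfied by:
  {v: False, s: False}


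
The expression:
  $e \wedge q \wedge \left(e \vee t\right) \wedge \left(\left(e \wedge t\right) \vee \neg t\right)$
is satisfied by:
  {e: True, q: True}


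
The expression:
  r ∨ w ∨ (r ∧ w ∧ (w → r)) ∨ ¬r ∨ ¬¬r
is always true.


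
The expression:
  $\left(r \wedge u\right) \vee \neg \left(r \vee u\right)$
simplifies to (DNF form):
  $\left(r \wedge u\right) \vee \left(\neg r \wedge \neg u\right)$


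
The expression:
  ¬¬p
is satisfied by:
  {p: True}


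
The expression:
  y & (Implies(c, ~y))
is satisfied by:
  {y: True, c: False}


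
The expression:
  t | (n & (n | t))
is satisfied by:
  {n: True, t: True}
  {n: True, t: False}
  {t: True, n: False}


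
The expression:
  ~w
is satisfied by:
  {w: False}


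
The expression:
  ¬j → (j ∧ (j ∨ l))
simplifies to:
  j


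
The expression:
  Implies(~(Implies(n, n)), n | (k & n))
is always true.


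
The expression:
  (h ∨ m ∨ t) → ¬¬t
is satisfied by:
  {t: True, m: False, h: False}
  {t: True, h: True, m: False}
  {t: True, m: True, h: False}
  {t: True, h: True, m: True}
  {h: False, m: False, t: False}


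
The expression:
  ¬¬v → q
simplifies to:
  q ∨ ¬v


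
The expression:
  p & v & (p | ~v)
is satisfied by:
  {p: True, v: True}


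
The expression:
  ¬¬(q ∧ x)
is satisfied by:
  {x: True, q: True}


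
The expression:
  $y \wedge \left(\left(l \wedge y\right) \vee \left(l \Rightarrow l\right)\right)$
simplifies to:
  $y$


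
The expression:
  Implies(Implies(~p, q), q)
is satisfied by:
  {q: True, p: False}
  {p: False, q: False}
  {p: True, q: True}


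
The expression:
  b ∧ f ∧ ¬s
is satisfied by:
  {b: True, f: True, s: False}


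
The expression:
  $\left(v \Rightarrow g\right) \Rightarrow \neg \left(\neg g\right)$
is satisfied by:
  {v: True, g: True}
  {v: True, g: False}
  {g: True, v: False}
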